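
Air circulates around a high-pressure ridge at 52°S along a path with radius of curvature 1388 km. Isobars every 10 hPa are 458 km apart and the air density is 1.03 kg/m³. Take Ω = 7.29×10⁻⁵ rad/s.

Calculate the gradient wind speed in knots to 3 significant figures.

Coriolis parameter at 52°S:
f = 2Ω sin φ = 2 × 7.29×10⁻⁵ × sin 52° = 1.15×10⁻⁴ s⁻¹
Pressure gradient: |∂P/∂n| = 1000 Pa / 458000 m = 2.18×10⁻³ Pa/m
Geostrophic speed: V_g = |∂P/∂n|/(fρ) = 2.18×10⁻³/(1.15×10⁻⁴ × 1.03) = 18.5 m/s
Around a high, pressure-gradient force acts outward with centrifugal, so Coriolis balances both:
fV = (1/ρ)|∂P/∂n| + V²/R  →  V² − fR·V + fR·V_g = 0
With fR = 1.15×10⁻⁴ × 1388×10³ m = 159 m/s:
V = [fR − √((fR)² − 4 fR V_g)]/2 = [159 − √(159² − 4×159×18.5)]/2 = 21.3 m/s
Supergeostrophic (V > V_g = 18.5 m/s), as expected around a high.
Converting: 21.3 m/s × 1.944 = 41.4 knots

41.4 knots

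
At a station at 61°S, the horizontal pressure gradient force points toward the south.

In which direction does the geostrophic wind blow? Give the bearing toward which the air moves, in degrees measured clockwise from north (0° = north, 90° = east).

090°

The pressure-gradient force points toward the south (bearing 180°).
Geostrophic balance: in the Southern Hemisphere the Coriolis force deflects motion to the left, so the geostrophic wind blows 90° to the left of the pressure-gradient force (low pressure on the right).
Rotating 180° by 90° counterclockwise gives 090° — the wind blows toward the east.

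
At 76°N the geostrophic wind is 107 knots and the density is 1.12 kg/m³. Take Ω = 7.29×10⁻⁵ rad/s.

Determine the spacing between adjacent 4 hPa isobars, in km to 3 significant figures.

45.9 km

Coriolis parameter at 76°N:
f = 2Ω sin φ = 2 × 7.29×10⁻⁵ × sin 76° = 1.41×10⁻⁴ s⁻¹
Wind speed in SI: 107 knots = 55.0 m/s
Geostrophic balance rearranged: |∂P/∂n| = f ρ V_g
|∂P/∂n| = 1.41×10⁻⁴ × 1.12 × 55.0 = 8.72×10⁻³ Pa/m
Isobar spacing: Δn = ΔP/|∂P/∂n| = 400 Pa / 8.72×10⁻³ Pa/m = 45863 m ≈ 45.9 km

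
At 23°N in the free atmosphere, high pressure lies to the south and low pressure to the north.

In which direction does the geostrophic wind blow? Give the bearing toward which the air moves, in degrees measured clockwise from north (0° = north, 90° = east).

090°

The pressure-gradient force points toward the north (bearing 000°).
Geostrophic balance: in the Northern Hemisphere the Coriolis force deflects motion to the right, so the geostrophic wind blows 90° to the right of the pressure-gradient force (low pressure on the left).
Rotating 000° by 90° clockwise gives 090° — the wind blows toward the east.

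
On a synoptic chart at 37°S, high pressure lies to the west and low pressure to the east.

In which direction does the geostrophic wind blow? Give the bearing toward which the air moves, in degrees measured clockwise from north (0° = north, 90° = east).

000°

The pressure-gradient force points toward the east (bearing 090°).
Geostrophic balance: in the Southern Hemisphere the Coriolis force deflects motion to the left, so the geostrophic wind blows 90° to the left of the pressure-gradient force (low pressure on the right).
Rotating 090° by 90° counterclockwise gives 000° — the wind blows toward the north.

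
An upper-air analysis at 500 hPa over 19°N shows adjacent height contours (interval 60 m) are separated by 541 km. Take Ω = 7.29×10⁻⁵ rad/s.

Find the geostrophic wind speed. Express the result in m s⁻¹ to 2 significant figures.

Coriolis parameter at 19°N:
f = 2Ω sin φ = 2 × 7.29×10⁻⁵ × sin 19° = 4.75×10⁻⁵ s⁻¹
Height gradient: |∂Z/∂n| = 60 m / 541000 m = 1.11×10⁻⁴
On a pressure surface, geostrophic balance gives V_g = (g/f)|∂Z/∂n|:
V_g = 9.81 × 1.11×10⁻⁴ / 4.75×10⁻⁵ = 22.9 m/s

23 m s⁻¹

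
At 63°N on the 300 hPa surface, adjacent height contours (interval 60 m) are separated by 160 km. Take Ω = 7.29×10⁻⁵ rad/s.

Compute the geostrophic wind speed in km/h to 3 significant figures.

Coriolis parameter at 63°N:
f = 2Ω sin φ = 2 × 7.29×10⁻⁵ × sin 63° = 1.30×10⁻⁴ s⁻¹
Height gradient: |∂Z/∂n| = 60 m / 160000 m = 3.75×10⁻⁴
On a pressure surface, geostrophic balance gives V_g = (g/f)|∂Z/∂n|:
V_g = 9.81 × 3.75×10⁻⁴ / 1.30×10⁻⁴ = 28.3 m/s
Converting: 28.3 m/s × 3.6 = 102 km/h

102 km/h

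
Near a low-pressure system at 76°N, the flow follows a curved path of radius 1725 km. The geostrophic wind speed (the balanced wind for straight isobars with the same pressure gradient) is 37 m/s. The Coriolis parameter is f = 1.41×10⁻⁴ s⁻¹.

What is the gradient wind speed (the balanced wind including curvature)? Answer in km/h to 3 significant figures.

117 km/h

Around a low, centrifugal force acts outward with Coriolis, so pressure-gradient force balances both:
(1/ρ)|∂P/∂n| = fV + V²/R  →  V² + fR·V − fR·V_g = 0
With fR = 1.41×10⁻⁴ × 1725×10³ m = 243 m/s:
V = [−fR + √((fR)² + 4 fR V_g)]/2 = [−243 + √(243² + 4×243×37)]/2 = 32.6 m/s
Subgeostrophic (V < V_g = 37 m/s), as expected around a low.
Converting: 32.6 m/s × 3.6 = 117 km/h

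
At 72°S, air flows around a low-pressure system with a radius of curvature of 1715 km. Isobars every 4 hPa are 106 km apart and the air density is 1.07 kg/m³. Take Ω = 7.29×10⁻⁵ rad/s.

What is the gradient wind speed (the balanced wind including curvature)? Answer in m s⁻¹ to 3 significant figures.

Coriolis parameter at 72°S:
f = 2Ω sin φ = 2 × 7.29×10⁻⁵ × sin 72° = 1.39×10⁻⁴ s⁻¹
Pressure gradient: |∂P/∂n| = 400 Pa / 106000 m = 3.77×10⁻³ Pa/m
Geostrophic speed: V_g = |∂P/∂n|/(fρ) = 3.77×10⁻³/(1.39×10⁻⁴ × 1.07) = 25.4 m/s
Around a low, centrifugal force acts outward with Coriolis, so pressure-gradient force balances both:
(1/ρ)|∂P/∂n| = fV + V²/R  →  V² + fR·V − fR·V_g = 0
With fR = 1.39×10⁻⁴ × 1715×10³ m = 238 m/s:
V = [−fR + √((fR)² + 4 fR V_g)]/2 = [−238 + √(238² + 4×238×25.4)]/2 = 23.2 m/s
Subgeostrophic (V < V_g = 25.4 m/s), as expected around a low.

23.2 m s⁻¹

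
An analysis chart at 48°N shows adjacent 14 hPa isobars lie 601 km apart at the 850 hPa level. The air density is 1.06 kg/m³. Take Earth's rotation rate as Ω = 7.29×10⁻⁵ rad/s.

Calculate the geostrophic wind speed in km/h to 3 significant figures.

Coriolis parameter at 48°N:
f = 2Ω sin φ = 2 × 7.29×10⁻⁵ × sin 48° = 1.08×10⁻⁴ s⁻¹
Pressure gradient: |∂P/∂n| = 1400 Pa / 601000 m = 2.33×10⁻³ Pa/m
Geostrophic balance (pressure-gradient force = Coriolis force):
V_g = (1/(fρ)) |∂P/∂n| = 2.33×10⁻³ / (1.08×10⁻⁴ × 1.06) = 20.3 m/s
Converting: 20.3 m/s × 3.6 = 73.0 km/h

73.0 km/h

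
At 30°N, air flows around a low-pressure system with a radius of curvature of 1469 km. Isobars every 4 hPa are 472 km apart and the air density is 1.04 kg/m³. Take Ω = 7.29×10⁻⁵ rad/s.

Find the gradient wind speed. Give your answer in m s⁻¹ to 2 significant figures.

Coriolis parameter at 30°N:
f = 2Ω sin φ = 2 × 7.29×10⁻⁵ × sin 30° = 7.29×10⁻⁵ s⁻¹
Pressure gradient: |∂P/∂n| = 400 Pa / 472000 m = 8.47×10⁻⁴ Pa/m
Geostrophic speed: V_g = |∂P/∂n|/(fρ) = 8.47×10⁻⁴/(7.29×10⁻⁵ × 1.04) = 11.2 m/s
Around a low, centrifugal force acts outward with Coriolis, so pressure-gradient force balances both:
(1/ρ)|∂P/∂n| = fV + V²/R  →  V² + fR·V − fR·V_g = 0
With fR = 7.29×10⁻⁵ × 1469×10³ m = 107 m/s:
V = [−fR + √((fR)² + 4 fR V_g)]/2 = [−107 + √(107² + 4×107×11.2)]/2 = 10.2 m/s
Subgeostrophic (V < V_g = 11.2 m/s), as expected around a low.

10 m s⁻¹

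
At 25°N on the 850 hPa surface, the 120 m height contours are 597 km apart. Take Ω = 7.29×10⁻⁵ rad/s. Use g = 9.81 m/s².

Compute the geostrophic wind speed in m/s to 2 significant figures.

Coriolis parameter at 25°N:
f = 2Ω sin φ = 2 × 7.29×10⁻⁵ × sin 25° = 6.16×10⁻⁵ s⁻¹
Height gradient: |∂Z/∂n| = 120 m / 597000 m = 2.01×10⁻⁴
On a pressure surface, geostrophic balance gives V_g = (g/f)|∂Z/∂n|:
V_g = 9.81 × 2.01×10⁻⁴ / 6.16×10⁻⁵ = 32.0 m/s

32 m/s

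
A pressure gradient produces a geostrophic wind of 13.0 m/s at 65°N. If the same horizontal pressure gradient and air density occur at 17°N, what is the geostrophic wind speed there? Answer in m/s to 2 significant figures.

With the same pressure gradient and density, V_g ∝ 1/f ∝ 1/sin φ.
V₂ = V₁ · sin φ₁ / sin φ₂ = 13.0 × sin 65° / sin 17°
V₂ = 13.0 × 0.9063/0.2924 = 40 m/s

40 m/s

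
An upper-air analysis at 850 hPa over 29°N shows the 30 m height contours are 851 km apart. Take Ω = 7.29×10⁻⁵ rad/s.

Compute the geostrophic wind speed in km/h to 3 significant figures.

17.6 km/h

Coriolis parameter at 29°N:
f = 2Ω sin φ = 2 × 7.29×10⁻⁵ × sin 29° = 7.07×10⁻⁵ s⁻¹
Height gradient: |∂Z/∂n| = 30 m / 851000 m = 3.53×10⁻⁵
On a pressure surface, geostrophic balance gives V_g = (g/f)|∂Z/∂n|:
V_g = 9.81 × 3.53×10⁻⁵ / 7.07×10⁻⁵ = 4.89 m/s
Converting: 4.89 m/s × 3.6 = 17.6 km/h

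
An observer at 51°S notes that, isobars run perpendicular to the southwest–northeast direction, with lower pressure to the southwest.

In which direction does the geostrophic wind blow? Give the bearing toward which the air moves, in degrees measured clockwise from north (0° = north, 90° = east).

135°

The pressure-gradient force points toward the southwest (bearing 225°).
Geostrophic balance: in the Southern Hemisphere the Coriolis force deflects motion to the left, so the geostrophic wind blows 90° to the left of the pressure-gradient force (low pressure on the right).
Rotating 225° by 90° counterclockwise gives 135° — the wind blows toward the southeast.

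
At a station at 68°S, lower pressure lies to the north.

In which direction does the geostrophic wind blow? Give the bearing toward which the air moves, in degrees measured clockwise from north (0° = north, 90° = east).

270°

The pressure-gradient force points toward the north (bearing 000°).
Geostrophic balance: in the Southern Hemisphere the Coriolis force deflects motion to the left, so the geostrophic wind blows 90° to the left of the pressure-gradient force (low pressure on the right).
Rotating 000° by 90° counterclockwise gives 270° — the wind blows toward the west.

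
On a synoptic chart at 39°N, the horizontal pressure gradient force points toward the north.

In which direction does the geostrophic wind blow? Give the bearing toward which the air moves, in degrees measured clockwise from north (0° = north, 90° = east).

090°

The pressure-gradient force points toward the north (bearing 000°).
Geostrophic balance: in the Northern Hemisphere the Coriolis force deflects motion to the right, so the geostrophic wind blows 90° to the right of the pressure-gradient force (low pressure on the left).
Rotating 000° by 90° clockwise gives 090° — the wind blows toward the east.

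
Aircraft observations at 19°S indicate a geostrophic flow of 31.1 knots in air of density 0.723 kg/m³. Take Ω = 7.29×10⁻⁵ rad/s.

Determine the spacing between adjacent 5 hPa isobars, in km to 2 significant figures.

Coriolis parameter at 19°S:
f = 2Ω sin φ = 2 × 7.29×10⁻⁵ × sin 19° = 4.75×10⁻⁵ s⁻¹
Wind speed in SI: 31.1 knots = 16.0 m/s
Geostrophic balance rearranged: |∂P/∂n| = f ρ V_g
|∂P/∂n| = 4.75×10⁻⁵ × 0.723 × 16.0 = 5.49×10⁻⁴ Pa/m
Isobar spacing: Δn = ΔP/|∂P/∂n| = 500 Pa / 5.49×10⁻⁴ Pa/m = 910613 m ≈ 910 km

910 km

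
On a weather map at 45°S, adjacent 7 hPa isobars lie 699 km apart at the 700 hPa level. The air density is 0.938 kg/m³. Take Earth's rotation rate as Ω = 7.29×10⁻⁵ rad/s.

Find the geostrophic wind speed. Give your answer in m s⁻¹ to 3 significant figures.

Coriolis parameter at 45°S:
f = 2Ω sin φ = 2 × 7.29×10⁻⁵ × sin 45° = 1.03×10⁻⁴ s⁻¹
Pressure gradient: |∂P/∂n| = 700 Pa / 699000 m = 1.00×10⁻³ Pa/m
Geostrophic balance (pressure-gradient force = Coriolis force):
V_g = (1/(fρ)) |∂P/∂n| = 1.00×10⁻³ / (1.03×10⁻⁴ × 0.938) = 10.4 m/s

10.4 m s⁻¹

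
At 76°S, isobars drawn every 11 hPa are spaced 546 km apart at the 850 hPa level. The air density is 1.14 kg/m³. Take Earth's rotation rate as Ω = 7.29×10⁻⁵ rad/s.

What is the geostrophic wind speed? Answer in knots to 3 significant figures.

24.3 knots

Coriolis parameter at 76°S:
f = 2Ω sin φ = 2 × 7.29×10⁻⁵ × sin 76° = 1.41×10⁻⁴ s⁻¹
Pressure gradient: |∂P/∂n| = 1100 Pa / 546000 m = 2.01×10⁻³ Pa/m
Geostrophic balance (pressure-gradient force = Coriolis force):
V_g = (1/(fρ)) |∂P/∂n| = 2.01×10⁻³ / (1.41×10⁻⁴ × 1.14) = 12.5 m/s
Converting: 12.5 m/s × 1.944 = 24.3 knots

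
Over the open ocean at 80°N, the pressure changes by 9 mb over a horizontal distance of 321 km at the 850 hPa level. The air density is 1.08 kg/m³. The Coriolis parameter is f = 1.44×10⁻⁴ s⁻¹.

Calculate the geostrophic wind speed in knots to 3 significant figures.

35.0 knots

Pressure gradient: |∂P/∂n| = 900 Pa / 321000 m = 2.80×10⁻³ Pa/m
Geostrophic balance (pressure-gradient force = Coriolis force):
V_g = (1/(fρ)) |∂P/∂n| = 2.80×10⁻³ / (1.44×10⁻⁴ × 1.08) = 18.0 m/s
Converting: 18.0 m/s × 1.944 = 35.0 knots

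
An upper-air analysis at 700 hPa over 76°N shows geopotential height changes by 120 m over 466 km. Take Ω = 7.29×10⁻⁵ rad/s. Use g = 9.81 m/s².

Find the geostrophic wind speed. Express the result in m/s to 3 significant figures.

Coriolis parameter at 76°N:
f = 2Ω sin φ = 2 × 7.29×10⁻⁵ × sin 76° = 1.41×10⁻⁴ s⁻¹
Height gradient: |∂Z/∂n| = 120 m / 466000 m = 2.58×10⁻⁴
On a pressure surface, geostrophic balance gives V_g = (g/f)|∂Z/∂n|:
V_g = 9.81 × 2.58×10⁻⁴ / 1.41×10⁻⁴ = 17.9 m/s

17.9 m/s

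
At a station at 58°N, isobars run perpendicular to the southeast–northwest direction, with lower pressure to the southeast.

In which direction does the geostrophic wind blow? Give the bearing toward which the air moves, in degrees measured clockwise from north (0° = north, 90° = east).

225°

The pressure-gradient force points toward the southeast (bearing 135°).
Geostrophic balance: in the Northern Hemisphere the Coriolis force deflects motion to the right, so the geostrophic wind blows 90° to the right of the pressure-gradient force (low pressure on the left).
Rotating 135° by 90° clockwise gives 225° — the wind blows toward the southwest.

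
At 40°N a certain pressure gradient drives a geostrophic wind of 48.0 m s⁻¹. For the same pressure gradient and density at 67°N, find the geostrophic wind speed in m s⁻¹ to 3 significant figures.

With the same pressure gradient and density, V_g ∝ 1/f ∝ 1/sin φ.
V₂ = V₁ · sin φ₁ / sin φ₂ = 48.0 × sin 40° / sin 67°
V₂ = 48.0 × 0.6428/0.9205 = 33.5 m s⁻¹

33.5 m s⁻¹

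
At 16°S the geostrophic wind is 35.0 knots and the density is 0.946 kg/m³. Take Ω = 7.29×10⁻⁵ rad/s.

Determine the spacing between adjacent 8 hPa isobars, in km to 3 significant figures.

Coriolis parameter at 16°S:
f = 2Ω sin φ = 2 × 7.29×10⁻⁵ × sin 16° = 4.02×10⁻⁵ s⁻¹
Wind speed in SI: 35.0 knots = 18.0 m/s
Geostrophic balance rearranged: |∂P/∂n| = f ρ V_g
|∂P/∂n| = 4.02×10⁻⁵ × 0.946 × 18.0 = 6.85×10⁻⁴ Pa/m
Isobar spacing: Δn = ΔP/|∂P/∂n| = 800 Pa / 6.85×10⁻⁴ Pa/m = 1168684 m ≈ 1170 km

1170 km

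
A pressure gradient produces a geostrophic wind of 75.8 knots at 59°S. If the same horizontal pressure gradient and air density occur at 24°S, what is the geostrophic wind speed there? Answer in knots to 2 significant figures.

160 knots

With the same pressure gradient and density, V_g ∝ 1/f ∝ 1/sin φ.
V₂ = V₁ · sin φ₁ / sin φ₂ = 75.8 × sin 59° / sin 24°
V₂ = 75.8 × 0.8572/0.4067 = 160 knots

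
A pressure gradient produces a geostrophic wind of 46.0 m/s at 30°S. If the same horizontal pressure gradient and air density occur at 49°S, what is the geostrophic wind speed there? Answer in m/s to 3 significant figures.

With the same pressure gradient and density, V_g ∝ 1/f ∝ 1/sin φ.
V₂ = V₁ · sin φ₁ / sin φ₂ = 46.0 × sin 30° / sin 49°
V₂ = 46.0 × 0.5000/0.7547 = 30.5 m/s

30.5 m/s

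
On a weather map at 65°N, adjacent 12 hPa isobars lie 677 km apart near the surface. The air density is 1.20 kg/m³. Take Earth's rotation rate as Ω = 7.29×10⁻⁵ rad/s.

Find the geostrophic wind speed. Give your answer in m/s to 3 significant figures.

Coriolis parameter at 65°N:
f = 2Ω sin φ = 2 × 7.29×10⁻⁵ × sin 65° = 1.32×10⁻⁴ s⁻¹
Pressure gradient: |∂P/∂n| = 1200 Pa / 677000 m = 1.77×10⁻³ Pa/m
Geostrophic balance (pressure-gradient force = Coriolis force):
V_g = (1/(fρ)) |∂P/∂n| = 1.77×10⁻³ / (1.32×10⁻⁴ × 1.20) = 11.2 m/s

11.2 m/s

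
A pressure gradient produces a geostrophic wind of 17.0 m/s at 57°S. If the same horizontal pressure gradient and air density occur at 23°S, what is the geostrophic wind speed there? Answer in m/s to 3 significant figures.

36.5 m/s

With the same pressure gradient and density, V_g ∝ 1/f ∝ 1/sin φ.
V₂ = V₁ · sin φ₁ / sin φ₂ = 17.0 × sin 57° / sin 23°
V₂ = 17.0 × 0.8387/0.3907 = 36.5 m/s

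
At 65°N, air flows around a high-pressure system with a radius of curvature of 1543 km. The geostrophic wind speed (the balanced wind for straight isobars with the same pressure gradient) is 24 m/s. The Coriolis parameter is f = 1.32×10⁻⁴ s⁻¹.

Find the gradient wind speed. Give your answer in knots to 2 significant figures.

Around a high, pressure-gradient force acts outward with centrifugal, so Coriolis balances both:
fV = (1/ρ)|∂P/∂n| + V²/R  →  V² − fR·V + fR·V_g = 0
With fR = 1.32×10⁻⁴ × 1543×10³ m = 204 m/s:
V = [fR − √((fR)² − 4 fR V_g)]/2 = [204 − √(204² − 4×204×24)]/2 = 27.8 m/s
Supergeostrophic (V > V_g = 24 m/s), as expected around a high.
Converting: 27.8 m/s × 1.944 = 54 knots

54 knots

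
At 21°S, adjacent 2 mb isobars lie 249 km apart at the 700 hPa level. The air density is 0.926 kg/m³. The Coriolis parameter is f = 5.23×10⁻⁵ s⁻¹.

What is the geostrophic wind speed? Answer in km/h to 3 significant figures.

59.7 km/h

Pressure gradient: |∂P/∂n| = 200 Pa / 249000 m = 8.03×10⁻⁴ Pa/m
Geostrophic balance (pressure-gradient force = Coriolis force):
V_g = (1/(fρ)) |∂P/∂n| = 8.03×10⁻⁴ / (5.23×10⁻⁵ × 0.926) = 16.6 m/s
Converting: 16.6 m/s × 3.6 = 59.7 km/h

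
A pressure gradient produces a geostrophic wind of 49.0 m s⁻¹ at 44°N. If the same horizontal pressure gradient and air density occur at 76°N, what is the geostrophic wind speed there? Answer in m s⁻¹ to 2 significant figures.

With the same pressure gradient and density, V_g ∝ 1/f ∝ 1/sin φ.
V₂ = V₁ · sin φ₁ / sin φ₂ = 49.0 × sin 44° / sin 76°
V₂ = 49.0 × 0.6947/0.9703 = 35 m s⁻¹

35 m s⁻¹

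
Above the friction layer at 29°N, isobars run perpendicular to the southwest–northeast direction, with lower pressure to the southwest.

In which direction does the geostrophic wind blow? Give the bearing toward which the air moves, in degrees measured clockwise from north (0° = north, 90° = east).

The pressure-gradient force points toward the southwest (bearing 225°).
Geostrophic balance: in the Northern Hemisphere the Coriolis force deflects motion to the right, so the geostrophic wind blows 90° to the right of the pressure-gradient force (low pressure on the left).
Rotating 225° by 90° clockwise gives 315° — the wind blows toward the northwest.

315°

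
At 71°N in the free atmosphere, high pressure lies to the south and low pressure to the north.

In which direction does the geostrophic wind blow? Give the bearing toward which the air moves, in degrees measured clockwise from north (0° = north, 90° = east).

090°

The pressure-gradient force points toward the north (bearing 000°).
Geostrophic balance: in the Northern Hemisphere the Coriolis force deflects motion to the right, so the geostrophic wind blows 90° to the right of the pressure-gradient force (low pressure on the left).
Rotating 000° by 90° clockwise gives 090° — the wind blows toward the east.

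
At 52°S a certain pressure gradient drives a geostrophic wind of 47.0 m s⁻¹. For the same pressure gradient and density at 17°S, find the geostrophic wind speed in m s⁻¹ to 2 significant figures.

With the same pressure gradient and density, V_g ∝ 1/f ∝ 1/sin φ.
V₂ = V₁ · sin φ₁ / sin φ₂ = 47.0 × sin 52° / sin 17°
V₂ = 47.0 × 0.7880/0.2924 = 130 m s⁻¹

130 m s⁻¹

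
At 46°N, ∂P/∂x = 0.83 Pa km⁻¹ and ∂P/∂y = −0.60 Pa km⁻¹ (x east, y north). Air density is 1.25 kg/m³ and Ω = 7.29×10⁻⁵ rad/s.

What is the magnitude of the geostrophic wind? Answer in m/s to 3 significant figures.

7.81 m/s

Coriolis parameter at 46°N:
f = 2Ω sin φ = 2 × 7.29×10⁻⁵ × sin 46° = 1.05×10⁻⁴ s⁻¹
Component geostrophic relations (x east, y north):
u_g = −(1/(fρ)) ∂P/∂y,  v_g = (1/(fρ)) ∂P/∂x
u_g = −(−0.60×10⁻³)/(1.05×10⁻⁴ × 1.25) = 4.58 m/s;  v_g = (0.83×10⁻³)/(1.05×10⁻⁴ × 1.25) = 6.33 m/s
|V_g| = √(u_g² + v_g²) = 7.81 m/s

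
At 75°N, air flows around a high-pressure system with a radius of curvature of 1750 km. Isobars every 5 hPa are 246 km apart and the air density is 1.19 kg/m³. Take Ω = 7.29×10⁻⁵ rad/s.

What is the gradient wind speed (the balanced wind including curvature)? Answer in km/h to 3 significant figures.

Coriolis parameter at 75°N:
f = 2Ω sin φ = 2 × 7.29×10⁻⁵ × sin 75° = 1.41×10⁻⁴ s⁻¹
Pressure gradient: |∂P/∂n| = 500 Pa / 246000 m = 2.03×10⁻³ Pa/m
Geostrophic speed: V_g = |∂P/∂n|/(fρ) = 2.03×10⁻³/(1.41×10⁻⁴ × 1.19) = 12.1 m/s
Around a high, pressure-gradient force acts outward with centrifugal, so Coriolis balances both:
fV = (1/ρ)|∂P/∂n| + V²/R  →  V² − fR·V + fR·V_g = 0
With fR = 1.41×10⁻⁴ × 1750×10³ m = 246 m/s:
V = [fR − √((fR)² − 4 fR V_g)]/2 = [246 − √(246² − 4×246×12.1)]/2 = 12.8 m/s
Supergeostrophic (V > V_g = 12.1 m/s), as expected around a high.
Converting: 12.8 m/s × 3.6 = 46.1 km/h

46.1 km/h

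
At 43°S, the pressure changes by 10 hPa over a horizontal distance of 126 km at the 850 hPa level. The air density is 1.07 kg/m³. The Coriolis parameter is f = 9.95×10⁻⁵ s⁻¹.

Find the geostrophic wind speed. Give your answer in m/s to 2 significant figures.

Pressure gradient: |∂P/∂n| = 1000 Pa / 126000 m = 7.94×10⁻³ Pa/m
Geostrophic balance (pressure-gradient force = Coriolis force):
V_g = (1/(fρ)) |∂P/∂n| = 7.94×10⁻³ / (9.95×10⁻⁵ × 1.07) = 74.5 m/s

75 m/s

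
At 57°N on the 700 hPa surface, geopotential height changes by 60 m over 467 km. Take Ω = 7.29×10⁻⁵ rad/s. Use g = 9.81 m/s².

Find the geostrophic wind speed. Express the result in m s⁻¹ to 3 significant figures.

Coriolis parameter at 57°N:
f = 2Ω sin φ = 2 × 7.29×10⁻⁵ × sin 57° = 1.22×10⁻⁴ s⁻¹
Height gradient: |∂Z/∂n| = 60 m / 467000 m = 1.28×10⁻⁴
On a pressure surface, geostrophic balance gives V_g = (g/f)|∂Z/∂n|:
V_g = 9.81 × 1.28×10⁻⁴ / 1.22×10⁻⁴ = 10.3 m/s

10.3 m s⁻¹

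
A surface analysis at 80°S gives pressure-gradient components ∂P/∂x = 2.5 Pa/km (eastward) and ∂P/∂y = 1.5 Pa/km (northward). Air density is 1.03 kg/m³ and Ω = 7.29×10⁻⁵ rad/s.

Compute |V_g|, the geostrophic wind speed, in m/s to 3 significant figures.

Coriolis parameter at 80°S:
f = 2Ω sin φ = 2 × 7.29×10⁻⁵ × sin 80° = 1.44×10⁻⁴ s⁻¹
In the Southern Hemisphere f is negative: f = −1.44×10⁻⁴ s⁻¹.
Component geostrophic relations (x east, y north):
u_g = −(1/(fρ)) ∂P/∂y,  v_g = (1/(fρ)) ∂P/∂x
u_g = −(1.5×10⁻³)/(−1.44×10⁻⁴ × 1.03) = 10.1 m/s;  v_g = (2.5×10⁻³)/(−1.44×10⁻⁴ × 1.03) = −16.9 m/s
|V_g| = √(u_g² + v_g²) = 19.7 m/s

19.7 m/s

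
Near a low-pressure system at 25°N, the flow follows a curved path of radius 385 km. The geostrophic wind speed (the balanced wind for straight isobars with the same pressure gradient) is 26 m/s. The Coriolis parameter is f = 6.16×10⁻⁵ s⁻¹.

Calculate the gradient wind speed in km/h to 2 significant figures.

56 km/h

Around a low, centrifugal force acts outward with Coriolis, so pressure-gradient force balances both:
(1/ρ)|∂P/∂n| = fV + V²/R  →  V² + fR·V − fR·V_g = 0
With fR = 6.16×10⁻⁵ × 385×10³ m = 23.7 m/s:
V = [−fR + √((fR)² + 4 fR V_g)]/2 = [−23.7 + √(23.7² + 4×23.7×26)]/2 = 15.7 m/s
Subgeostrophic (V < V_g = 26 m/s), as expected around a low.
Converting: 15.7 m/s × 3.6 = 56 km/h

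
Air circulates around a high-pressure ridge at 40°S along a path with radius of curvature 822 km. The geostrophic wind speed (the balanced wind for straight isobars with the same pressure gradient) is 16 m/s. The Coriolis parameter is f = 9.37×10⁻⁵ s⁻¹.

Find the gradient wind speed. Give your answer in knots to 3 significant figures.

Around a high, pressure-gradient force acts outward with centrifugal, so Coriolis balances both:
fV = (1/ρ)|∂P/∂n| + V²/R  →  V² − fR·V + fR·V_g = 0
With fR = 9.37×10⁻⁵ × 822×10³ m = 77.0 m/s:
V = [fR − √((fR)² − 4 fR V_g)]/2 = [77.0 − √(77.0² − 4×77.0×16)]/2 = 22.7 m/s
Supergeostrophic (V > V_g = 16 m/s), as expected around a high.
Converting: 22.7 m/s × 1.944 = 44.1 knots

44.1 knots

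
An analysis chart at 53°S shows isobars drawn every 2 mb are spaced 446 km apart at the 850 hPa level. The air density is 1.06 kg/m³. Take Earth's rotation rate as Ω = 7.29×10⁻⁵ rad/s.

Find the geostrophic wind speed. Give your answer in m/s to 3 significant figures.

3.63 m/s

Coriolis parameter at 53°S:
f = 2Ω sin φ = 2 × 7.29×10⁻⁵ × sin 53° = 1.16×10⁻⁴ s⁻¹
Pressure gradient: |∂P/∂n| = 200 Pa / 446000 m = 4.48×10⁻⁴ Pa/m
Geostrophic balance (pressure-gradient force = Coriolis force):
V_g = (1/(fρ)) |∂P/∂n| = 4.48×10⁻⁴ / (1.16×10⁻⁴ × 1.06) = 3.63 m/s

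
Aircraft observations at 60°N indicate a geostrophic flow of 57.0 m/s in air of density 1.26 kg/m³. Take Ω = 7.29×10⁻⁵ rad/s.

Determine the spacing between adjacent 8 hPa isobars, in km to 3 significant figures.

88.2 km

Coriolis parameter at 60°N:
f = 2Ω sin φ = 2 × 7.29×10⁻⁵ × sin 60° = 1.26×10⁻⁴ s⁻¹
Geostrophic balance rearranged: |∂P/∂n| = f ρ V_g
|∂P/∂n| = 1.26×10⁻⁴ × 1.26 × 57.0 = 9.07×10⁻³ Pa/m
Isobar spacing: Δn = ΔP/|∂P/∂n| = 800 Pa / 9.07×10⁻³ Pa/m = 88218 m ≈ 88.2 km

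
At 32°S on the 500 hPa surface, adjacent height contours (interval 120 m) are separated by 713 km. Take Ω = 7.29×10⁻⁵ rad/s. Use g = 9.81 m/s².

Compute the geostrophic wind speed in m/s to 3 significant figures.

Coriolis parameter at 32°S:
f = 2Ω sin φ = 2 × 7.29×10⁻⁵ × sin 32° = 7.73×10⁻⁵ s⁻¹
Height gradient: |∂Z/∂n| = 120 m / 713000 m = 1.68×10⁻⁴
On a pressure surface, geostrophic balance gives V_g = (g/f)|∂Z/∂n|:
V_g = 9.81 × 1.68×10⁻⁴ / 7.73×10⁻⁵ = 21.4 m/s

21.4 m/s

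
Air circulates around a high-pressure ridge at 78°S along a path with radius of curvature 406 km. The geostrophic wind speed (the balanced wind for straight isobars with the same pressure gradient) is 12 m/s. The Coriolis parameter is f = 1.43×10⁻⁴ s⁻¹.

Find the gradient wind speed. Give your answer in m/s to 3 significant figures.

16.9 m/s

Around a high, pressure-gradient force acts outward with centrifugal, so Coriolis balances both:
fV = (1/ρ)|∂P/∂n| + V²/R  →  V² − fR·V + fR·V_g = 0
With fR = 1.43×10⁻⁴ × 406×10³ m = 58.1 m/s:
V = [fR − √((fR)² − 4 fR V_g)]/2 = [58.1 − √(58.1² − 4×58.1×12)]/2 = 16.9 m/s
Supergeostrophic (V > V_g = 12 m/s), as expected around a high.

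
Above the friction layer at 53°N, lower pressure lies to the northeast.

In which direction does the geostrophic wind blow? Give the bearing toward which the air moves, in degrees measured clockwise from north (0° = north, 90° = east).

The pressure-gradient force points toward the northeast (bearing 045°).
Geostrophic balance: in the Northern Hemisphere the Coriolis force deflects motion to the right, so the geostrophic wind blows 90° to the right of the pressure-gradient force (low pressure on the left).
Rotating 045° by 90° clockwise gives 135° — the wind blows toward the southeast.

135°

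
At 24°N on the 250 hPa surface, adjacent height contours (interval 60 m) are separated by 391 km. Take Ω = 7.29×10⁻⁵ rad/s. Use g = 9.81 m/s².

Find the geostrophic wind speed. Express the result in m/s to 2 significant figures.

Coriolis parameter at 24°N:
f = 2Ω sin φ = 2 × 7.29×10⁻⁵ × sin 24° = 5.93×10⁻⁵ s⁻¹
Height gradient: |∂Z/∂n| = 60 m / 391000 m = 1.53×10⁻⁴
On a pressure surface, geostrophic balance gives V_g = (g/f)|∂Z/∂n|:
V_g = 9.81 × 1.53×10⁻⁴ / 5.93×10⁻⁵ = 25.4 m/s

25 m/s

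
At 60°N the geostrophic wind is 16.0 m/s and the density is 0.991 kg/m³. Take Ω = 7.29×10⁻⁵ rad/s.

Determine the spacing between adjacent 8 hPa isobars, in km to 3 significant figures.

400 km

Coriolis parameter at 60°N:
f = 2Ω sin φ = 2 × 7.29×10⁻⁵ × sin 60° = 1.26×10⁻⁴ s⁻¹
Geostrophic balance rearranged: |∂P/∂n| = f ρ V_g
|∂P/∂n| = 1.26×10⁻⁴ × 0.991 × 16.0 = 2.00×10⁻³ Pa/m
Isobar spacing: Δn = ΔP/|∂P/∂n| = 800 Pa / 2.00×10⁻³ Pa/m = 399584 m ≈ 400 km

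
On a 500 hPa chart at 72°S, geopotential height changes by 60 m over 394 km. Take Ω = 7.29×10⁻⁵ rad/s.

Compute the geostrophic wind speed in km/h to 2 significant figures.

39 km/h

Coriolis parameter at 72°S:
f = 2Ω sin φ = 2 × 7.29×10⁻⁵ × sin 72° = 1.39×10⁻⁴ s⁻¹
Height gradient: |∂Z/∂n| = 60 m / 394000 m = 1.52×10⁻⁴
On a pressure surface, geostrophic balance gives V_g = (g/f)|∂Z/∂n|:
V_g = 9.81 × 1.52×10⁻⁴ / 1.39×10⁻⁴ = 10.8 m/s
Converting: 10.8 m/s × 3.6 = 39 km/h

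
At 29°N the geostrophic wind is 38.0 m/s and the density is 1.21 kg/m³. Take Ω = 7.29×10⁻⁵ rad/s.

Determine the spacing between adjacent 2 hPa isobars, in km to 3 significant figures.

61.5 km

Coriolis parameter at 29°N:
f = 2Ω sin φ = 2 × 7.29×10⁻⁵ × sin 29° = 7.07×10⁻⁵ s⁻¹
Geostrophic balance rearranged: |∂P/∂n| = f ρ V_g
|∂P/∂n| = 7.07×10⁻⁵ × 1.21 × 38.0 = 3.25×10⁻³ Pa/m
Isobar spacing: Δn = ΔP/|∂P/∂n| = 200 Pa / 3.25×10⁻³ Pa/m = 61536 m ≈ 61.5 km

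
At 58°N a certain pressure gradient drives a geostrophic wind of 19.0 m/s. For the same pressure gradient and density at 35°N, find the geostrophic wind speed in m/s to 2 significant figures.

28 m/s

With the same pressure gradient and density, V_g ∝ 1/f ∝ 1/sin φ.
V₂ = V₁ · sin φ₁ / sin φ₂ = 19.0 × sin 58° / sin 35°
V₂ = 19.0 × 0.8480/0.5736 = 28 m/s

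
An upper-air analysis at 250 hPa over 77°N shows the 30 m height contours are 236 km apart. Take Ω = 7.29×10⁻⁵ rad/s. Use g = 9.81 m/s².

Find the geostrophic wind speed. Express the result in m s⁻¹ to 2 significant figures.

8.8 m s⁻¹

Coriolis parameter at 77°N:
f = 2Ω sin φ = 2 × 7.29×10⁻⁵ × sin 77° = 1.42×10⁻⁴ s⁻¹
Height gradient: |∂Z/∂n| = 30 m / 236000 m = 1.27×10⁻⁴
On a pressure surface, geostrophic balance gives V_g = (g/f)|∂Z/∂n|:
V_g = 9.81 × 1.27×10⁻⁴ / 1.42×10⁻⁴ = 8.78 m/s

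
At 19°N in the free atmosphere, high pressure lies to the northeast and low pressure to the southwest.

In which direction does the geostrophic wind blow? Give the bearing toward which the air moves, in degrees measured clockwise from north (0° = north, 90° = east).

The pressure-gradient force points toward the southwest (bearing 225°).
Geostrophic balance: in the Northern Hemisphere the Coriolis force deflects motion to the right, so the geostrophic wind blows 90° to the right of the pressure-gradient force (low pressure on the left).
Rotating 225° by 90° clockwise gives 315° — the wind blows toward the northwest.

315°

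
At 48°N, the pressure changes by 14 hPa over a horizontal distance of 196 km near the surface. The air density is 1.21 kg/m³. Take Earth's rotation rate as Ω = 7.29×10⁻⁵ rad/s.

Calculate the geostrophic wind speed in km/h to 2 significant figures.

Coriolis parameter at 48°N:
f = 2Ω sin φ = 2 × 7.29×10⁻⁵ × sin 48° = 1.08×10⁻⁴ s⁻¹
Pressure gradient: |∂P/∂n| = 1400 Pa / 196000 m = 7.14×10⁻³ Pa/m
Geostrophic balance (pressure-gradient force = Coriolis force):
V_g = (1/(fρ)) |∂P/∂n| = 7.14×10⁻³ / (1.08×10⁻⁴ × 1.21) = 54.5 m/s
Converting: 54.5 m/s × 3.6 = 200 km/h

200 km/h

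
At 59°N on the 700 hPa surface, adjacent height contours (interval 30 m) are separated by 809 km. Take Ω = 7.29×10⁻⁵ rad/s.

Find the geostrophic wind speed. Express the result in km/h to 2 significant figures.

Coriolis parameter at 59°N:
f = 2Ω sin φ = 2 × 7.29×10⁻⁵ × sin 59° = 1.25×10⁻⁴ s⁻¹
Height gradient: |∂Z/∂n| = 30 m / 809000 m = 3.71×10⁻⁵
On a pressure surface, geostrophic balance gives V_g = (g/f)|∂Z/∂n|:
V_g = 9.81 × 3.71×10⁻⁵ / 1.25×10⁻⁴ = 2.91 m/s
Converting: 2.91 m/s × 3.6 = 10 km/h

10 km/h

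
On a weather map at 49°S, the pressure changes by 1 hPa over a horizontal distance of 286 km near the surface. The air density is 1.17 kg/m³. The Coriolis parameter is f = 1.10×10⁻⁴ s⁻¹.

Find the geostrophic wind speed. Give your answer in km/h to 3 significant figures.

9.78 km/h

Pressure gradient: |∂P/∂n| = 100 Pa / 286000 m = 3.50×10⁻⁴ Pa/m
Geostrophic balance (pressure-gradient force = Coriolis force):
V_g = (1/(fρ)) |∂P/∂n| = 3.50×10⁻⁴ / (1.10×10⁻⁴ × 1.17) = 2.72 m/s
Converting: 2.72 m/s × 3.6 = 9.78 km/h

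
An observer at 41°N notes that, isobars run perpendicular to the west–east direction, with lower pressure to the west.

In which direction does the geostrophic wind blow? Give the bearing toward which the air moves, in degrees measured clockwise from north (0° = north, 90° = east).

000°

The pressure-gradient force points toward the west (bearing 270°).
Geostrophic balance: in the Northern Hemisphere the Coriolis force deflects motion to the right, so the geostrophic wind blows 90° to the right of the pressure-gradient force (low pressure on the left).
Rotating 270° by 90° clockwise gives 000° — the wind blows toward the north.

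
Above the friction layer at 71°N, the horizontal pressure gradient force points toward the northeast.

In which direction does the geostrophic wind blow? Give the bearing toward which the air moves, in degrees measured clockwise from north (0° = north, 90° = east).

The pressure-gradient force points toward the northeast (bearing 045°).
Geostrophic balance: in the Northern Hemisphere the Coriolis force deflects motion to the right, so the geostrophic wind blows 90° to the right of the pressure-gradient force (low pressure on the left).
Rotating 045° by 90° clockwise gives 135° — the wind blows toward the southeast.

135°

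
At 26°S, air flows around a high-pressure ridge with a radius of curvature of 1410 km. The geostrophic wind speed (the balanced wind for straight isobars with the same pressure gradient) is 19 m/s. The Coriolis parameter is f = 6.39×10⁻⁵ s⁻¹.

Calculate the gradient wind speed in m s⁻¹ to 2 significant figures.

Around a high, pressure-gradient force acts outward with centrifugal, so Coriolis balances both:
fV = (1/ρ)|∂P/∂n| + V²/R  →  V² − fR·V + fR·V_g = 0
With fR = 6.39×10⁻⁵ × 1410×10³ m = 90.1 m/s:
V = [fR − √((fR)² − 4 fR V_g)]/2 = [90.1 − √(90.1² − 4×90.1×19)]/2 = 27.2 m/s
Supergeostrophic (V > V_g = 19 m/s), as expected around a high.

27 m s⁻¹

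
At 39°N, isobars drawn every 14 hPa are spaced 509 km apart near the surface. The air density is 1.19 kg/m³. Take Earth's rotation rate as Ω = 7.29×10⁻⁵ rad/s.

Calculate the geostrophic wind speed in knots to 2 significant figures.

Coriolis parameter at 39°N:
f = 2Ω sin φ = 2 × 7.29×10⁻⁵ × sin 39° = 9.18×10⁻⁵ s⁻¹
Pressure gradient: |∂P/∂n| = 1400 Pa / 509000 m = 2.75×10⁻³ Pa/m
Geostrophic balance (pressure-gradient force = Coriolis force):
V_g = (1/(fρ)) |∂P/∂n| = 2.75×10⁻³ / (9.18×10⁻⁵ × 1.19) = 25.2 m/s
Converting: 25.2 m/s × 1.944 = 49 knots

49 knots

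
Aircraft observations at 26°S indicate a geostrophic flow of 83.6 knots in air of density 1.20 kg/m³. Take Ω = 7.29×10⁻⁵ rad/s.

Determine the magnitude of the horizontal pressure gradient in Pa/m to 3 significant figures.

3.30×10⁻³ Pa/m

Coriolis parameter at 26°S:
f = 2Ω sin φ = 2 × 7.29×10⁻⁵ × sin 26° = 6.39×10⁻⁵ s⁻¹
Wind speed in SI: 83.6 knots = 43.0 m/s
Geostrophic balance rearranged: |∂P/∂n| = f ρ V_g
|∂P/∂n| = 6.39×10⁻⁵ × 1.20 × 43.0 = 3.30×10⁻³ Pa/m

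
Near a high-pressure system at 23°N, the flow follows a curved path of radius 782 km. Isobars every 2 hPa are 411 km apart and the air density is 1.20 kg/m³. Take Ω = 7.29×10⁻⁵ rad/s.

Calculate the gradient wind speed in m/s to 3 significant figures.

Coriolis parameter at 23°N:
f = 2Ω sin φ = 2 × 7.29×10⁻⁵ × sin 23° = 5.70×10⁻⁵ s⁻¹
Pressure gradient: |∂P/∂n| = 200 Pa / 411000 m = 4.87×10⁻⁴ Pa/m
Geostrophic speed: V_g = |∂P/∂n|/(fρ) = 4.87×10⁻⁴/(5.70×10⁻⁵ × 1.20) = 7.12 m/s
Around a high, pressure-gradient force acts outward with centrifugal, so Coriolis balances both:
fV = (1/ρ)|∂P/∂n| + V²/R  →  V² − fR·V + fR·V_g = 0
With fR = 5.70×10⁻⁵ × 782×10³ m = 44.5 m/s:
V = [fR − √((fR)² − 4 fR V_g)]/2 = [44.5 − √(44.5² − 4×44.5×7.12)]/2 = 8.89 m/s
Supergeostrophic (V > V_g = 7.12 m/s), as expected around a high.

8.89 m/s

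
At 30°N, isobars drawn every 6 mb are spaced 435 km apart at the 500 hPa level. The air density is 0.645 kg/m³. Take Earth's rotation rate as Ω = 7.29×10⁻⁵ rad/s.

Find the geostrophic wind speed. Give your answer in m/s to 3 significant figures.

Coriolis parameter at 30°N:
f = 2Ω sin φ = 2 × 7.29×10⁻⁵ × sin 30° = 7.29×10⁻⁵ s⁻¹
Pressure gradient: |∂P/∂n| = 600 Pa / 435000 m = 1.38×10⁻³ Pa/m
Geostrophic balance (pressure-gradient force = Coriolis force):
V_g = (1/(fρ)) |∂P/∂n| = 1.38×10⁻³ / (7.29×10⁻⁵ × 0.645) = 29.3 m/s

29.3 m/s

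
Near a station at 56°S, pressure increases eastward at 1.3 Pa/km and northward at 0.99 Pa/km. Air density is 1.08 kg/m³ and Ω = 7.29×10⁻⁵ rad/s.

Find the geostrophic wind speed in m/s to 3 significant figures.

Coriolis parameter at 56°S:
f = 2Ω sin φ = 2 × 7.29×10⁻⁵ × sin 56° = 1.21×10⁻⁴ s⁻¹
In the Southern Hemisphere f is negative: f = −1.21×10⁻⁴ s⁻¹.
Component geostrophic relations (x east, y north):
u_g = −(1/(fρ)) ∂P/∂y,  v_g = (1/(fρ)) ∂P/∂x
u_g = −(0.99×10⁻³)/(−1.21×10⁻⁴ × 1.08) = 7.58 m/s;  v_g = (1.3×10⁻³)/(−1.21×10⁻⁴ × 1.08) = −9.96 m/s
|V_g| = √(u_g² + v_g²) = 12.5 m/s

12.5 m/s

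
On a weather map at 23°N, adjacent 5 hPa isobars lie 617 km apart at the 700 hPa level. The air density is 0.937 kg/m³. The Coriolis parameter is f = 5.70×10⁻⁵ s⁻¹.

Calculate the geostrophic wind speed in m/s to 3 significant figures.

Pressure gradient: |∂P/∂n| = 500 Pa / 617000 m = 8.10×10⁻⁴ Pa/m
Geostrophic balance (pressure-gradient force = Coriolis force):
V_g = (1/(fρ)) |∂P/∂n| = 8.10×10⁻⁴ / (5.70×10⁻⁵ × 0.937) = 15.2 m/s

15.2 m/s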